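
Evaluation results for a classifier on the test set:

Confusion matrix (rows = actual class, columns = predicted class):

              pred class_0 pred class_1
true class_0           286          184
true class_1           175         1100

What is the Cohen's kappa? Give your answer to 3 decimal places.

0.474

Observed agreement pₒ = trace/N = 1386/1745 = 0.7943
Expected agreement pₑ = Σ (rowᵢ·colᵢ)/N² = (470·461 + 1275·1284)/1745² = 0.6088
κ = (pₒ − pₑ)/(1 − pₑ) = (0.7943 − 0.6088)/(1 − 0.6088) = 0.474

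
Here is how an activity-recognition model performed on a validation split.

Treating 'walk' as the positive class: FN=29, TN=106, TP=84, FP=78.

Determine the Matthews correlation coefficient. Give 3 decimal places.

0.311

MCC = (TP·TN − FP·FN) / √((TP+FP)(TP+FN)(TN+FP)(TN+FN))
Numerator = 84·106 − 78·29 = 6642
Denominator = √(162·113·184·135) = √454721040 = 21324.1891
MCC = 6642 / 21324.1891 = 0.311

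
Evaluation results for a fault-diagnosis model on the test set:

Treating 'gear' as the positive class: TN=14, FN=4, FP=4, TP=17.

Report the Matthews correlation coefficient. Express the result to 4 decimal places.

0.5873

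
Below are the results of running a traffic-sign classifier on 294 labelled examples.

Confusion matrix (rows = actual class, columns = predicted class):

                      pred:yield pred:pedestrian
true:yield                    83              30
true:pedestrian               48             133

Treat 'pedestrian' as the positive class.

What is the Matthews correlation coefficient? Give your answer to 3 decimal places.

MCC = (TP·TN − FP·FN) / √((TP+FP)(TP+FN)(TN+FP)(TN+FN))
Numerator = 133·83 − 30·48 = 9599
Denominator = √(163·181·113·131) = √436732909 = 20898.1556
MCC = 9599 / 20898.1556 = 0.459

0.459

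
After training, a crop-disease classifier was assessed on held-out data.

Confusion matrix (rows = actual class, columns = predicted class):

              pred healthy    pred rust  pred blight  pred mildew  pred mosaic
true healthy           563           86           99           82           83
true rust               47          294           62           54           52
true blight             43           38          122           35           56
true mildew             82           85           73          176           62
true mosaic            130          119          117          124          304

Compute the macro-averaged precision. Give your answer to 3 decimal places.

0.460

Per-class precision (TP/(TP+FP)):
  healthy: TP=563, FP=47+43+82+130=302 → 563/865 = 0.6509
  rust: TP=294, FP=86+38+85+119=328 → 294/622 = 0.4727
  blight: TP=122, FP=99+62+73+117=351 → 122/473 = 0.2579
  mildew: TP=176, FP=82+54+35+124=295 → 176/471 = 0.3737
  mosaic: TP=304, FP=83+52+56+62=253 → 304/557 = 0.5458
Macro-precision = mean = (0.6509 + 0.4727 + 0.2579 + 0.3737 + 0.5458) / 5 = 0.460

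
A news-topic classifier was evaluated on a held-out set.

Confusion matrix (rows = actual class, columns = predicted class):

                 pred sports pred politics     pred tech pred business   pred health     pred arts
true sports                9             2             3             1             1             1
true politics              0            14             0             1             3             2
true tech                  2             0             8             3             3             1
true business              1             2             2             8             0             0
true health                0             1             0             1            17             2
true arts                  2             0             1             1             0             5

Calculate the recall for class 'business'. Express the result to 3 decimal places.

0.615

Treat 'business' as positive and all other classes as negative.
recall = TP/(TP+FN).
business: TP=8, FN=1+2+2+0+0=5 → 8/13 = 0.6154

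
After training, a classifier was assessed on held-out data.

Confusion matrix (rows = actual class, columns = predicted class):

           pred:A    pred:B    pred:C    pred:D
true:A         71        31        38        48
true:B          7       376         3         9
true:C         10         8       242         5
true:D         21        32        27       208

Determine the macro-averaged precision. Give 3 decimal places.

Per-class precision (TP/(TP+FP)):
  A: TP=71, FP=7+10+21=38 → 71/109 = 0.6514
  B: TP=376, FP=31+8+32=71 → 376/447 = 0.8412
  C: TP=242, FP=38+3+27=68 → 242/310 = 0.7806
  D: TP=208, FP=48+9+5=62 → 208/270 = 0.7704
Macro-precision = mean = (0.6514 + 0.8412 + 0.7806 + 0.7704) / 4 = 0.761

0.761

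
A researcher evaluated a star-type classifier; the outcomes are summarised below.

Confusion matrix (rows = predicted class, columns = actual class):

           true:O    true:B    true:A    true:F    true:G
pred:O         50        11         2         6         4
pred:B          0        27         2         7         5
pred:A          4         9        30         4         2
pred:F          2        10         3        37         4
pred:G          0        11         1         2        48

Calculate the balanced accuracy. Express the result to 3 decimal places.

Balanced accuracy = mean of per-class recall.
  O: recall = 50/56 = 0.8929
  B: recall = 27/68 = 0.3971
  A: recall = 30/38 = 0.7895
  F: recall = 37/56 = 0.6607
  G: recall = 48/63 = 0.7619
Mean = (0.8929 + 0.3971 + 0.7895 + 0.6607 + 0.7619) / 5 = 0.700

0.700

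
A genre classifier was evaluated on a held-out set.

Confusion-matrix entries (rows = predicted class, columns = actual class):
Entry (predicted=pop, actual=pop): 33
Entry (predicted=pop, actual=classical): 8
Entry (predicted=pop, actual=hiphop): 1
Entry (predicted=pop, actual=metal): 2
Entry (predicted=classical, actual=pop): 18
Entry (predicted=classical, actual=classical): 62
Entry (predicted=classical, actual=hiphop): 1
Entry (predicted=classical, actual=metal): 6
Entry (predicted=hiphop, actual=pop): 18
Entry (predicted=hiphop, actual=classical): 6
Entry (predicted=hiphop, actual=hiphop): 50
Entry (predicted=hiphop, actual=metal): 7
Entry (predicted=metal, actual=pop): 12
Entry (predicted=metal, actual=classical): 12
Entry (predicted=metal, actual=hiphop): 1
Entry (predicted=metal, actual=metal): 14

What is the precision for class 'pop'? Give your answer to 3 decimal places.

One-vs-rest for 'pop': TP = diagonal; FP = other classes predicted 'pop'; FN = 'pop' predicted as other.
precision = TP/(TP+FP).
pop: TP=33, FP=8+1+2=11 → 33/44 = 0.7500

0.750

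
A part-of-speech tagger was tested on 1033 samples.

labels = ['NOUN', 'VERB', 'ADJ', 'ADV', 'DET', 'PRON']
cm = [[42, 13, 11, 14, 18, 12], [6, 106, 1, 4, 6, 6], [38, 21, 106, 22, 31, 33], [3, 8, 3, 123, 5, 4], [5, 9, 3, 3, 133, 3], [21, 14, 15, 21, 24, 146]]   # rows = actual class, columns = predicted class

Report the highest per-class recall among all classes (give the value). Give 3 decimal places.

0.853

Per-class recall (TP/(TP+FN)):
  NOUN: TP=42, FN=13+11+14+18+12=68 → 42/110 = 0.3818
  VERB: TP=106, FN=6+1+4+6+6=23 → 106/129 = 0.8217
  ADJ: TP=106, FN=38+21+22+31+33=145 → 106/251 = 0.4223
  ADV: TP=123, FN=3+8+3+5+4=23 → 123/146 = 0.8425
  DET: TP=133, FN=5+9+3+3+3=23 → 133/156 = 0.8526
  PRON: TP=146, FN=21+14+15+21+24=95 → 146/241 = 0.6058
Highest is class 'DET' with recall = 0.853.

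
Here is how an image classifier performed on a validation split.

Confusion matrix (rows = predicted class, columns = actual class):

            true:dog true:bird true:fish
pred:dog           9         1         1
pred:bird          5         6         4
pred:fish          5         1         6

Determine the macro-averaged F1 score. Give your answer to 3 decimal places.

0.548

Per-class F1 score (2·TP/(2·TP+FP+FN)):
  dog: TP=9, FP=1+1=2, FN=5+5=10 → 18/30 = 0.6000
  bird: TP=6, FP=5+4=9, FN=1+1=2 → 12/23 = 0.5217
  fish: TP=6, FP=5+1=6, FN=1+4=5 → 12/23 = 0.5217
Macro-F1 score = mean = (0.6000 + 0.5217 + 0.5217) / 3 = 0.548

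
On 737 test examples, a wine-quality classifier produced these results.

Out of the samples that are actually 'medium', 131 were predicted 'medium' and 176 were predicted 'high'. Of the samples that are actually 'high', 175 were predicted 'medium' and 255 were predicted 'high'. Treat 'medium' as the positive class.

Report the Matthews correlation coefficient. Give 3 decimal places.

0.020

MCC = (TP·TN − FP·FN) / √((TP+FP)(TP+FN)(TN+FP)(TN+FN))
Numerator = 131·255 − 175·176 = 2605
Denominator = √(306·307·430·431) = √17410270860 = 131947.9854
MCC = 2605 / 131947.9854 = 0.020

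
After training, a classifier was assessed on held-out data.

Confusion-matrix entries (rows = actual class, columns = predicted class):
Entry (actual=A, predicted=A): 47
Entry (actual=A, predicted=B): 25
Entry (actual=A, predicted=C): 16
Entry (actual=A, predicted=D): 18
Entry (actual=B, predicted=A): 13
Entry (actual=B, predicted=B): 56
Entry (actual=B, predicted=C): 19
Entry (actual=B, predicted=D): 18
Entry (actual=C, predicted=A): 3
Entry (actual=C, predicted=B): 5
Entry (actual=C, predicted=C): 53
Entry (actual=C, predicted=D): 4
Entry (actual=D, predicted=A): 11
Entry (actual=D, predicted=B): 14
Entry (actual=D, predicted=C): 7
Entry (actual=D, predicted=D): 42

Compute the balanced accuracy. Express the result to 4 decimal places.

Balanced accuracy = mean of per-class recall.
  A: recall = 47/106 = 0.44340
  B: recall = 56/106 = 0.52830
  C: recall = 53/65 = 0.81538
  D: recall = 42/74 = 0.56757
Mean = (0.44340 + 0.52830 + 0.81538 + 0.56757) / 4 = 0.5887

0.5887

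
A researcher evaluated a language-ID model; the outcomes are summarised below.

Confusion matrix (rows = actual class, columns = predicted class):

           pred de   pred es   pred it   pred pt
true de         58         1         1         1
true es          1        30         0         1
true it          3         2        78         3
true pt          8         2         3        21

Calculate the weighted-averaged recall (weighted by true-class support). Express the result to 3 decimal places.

Per-class recall (TP/(TP+FN)):
  de: TP=58, FN=1+1+1=3 → 58/61 = 0.9508
  es: TP=30, FN=1+0+1=2 → 30/32 = 0.9375
  it: TP=78, FN=3+2+3=8 → 78/86 = 0.9070
  pt: TP=21, FN=8+2+3=13 → 21/34 = 0.6176
Weighted-recall = Σ (supportᵢ/N)·recallᵢ with N=213: (61/213)·0.9508 + (32/213)·0.9375 + (86/213)·0.9070 + (34/213)·0.6176 = 0.878

0.878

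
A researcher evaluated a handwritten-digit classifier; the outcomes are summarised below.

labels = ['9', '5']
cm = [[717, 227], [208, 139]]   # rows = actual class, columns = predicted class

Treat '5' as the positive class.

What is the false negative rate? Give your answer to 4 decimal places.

0.5994

FNR = FN/(FN+TP) = 208/(208+139) = 0.5994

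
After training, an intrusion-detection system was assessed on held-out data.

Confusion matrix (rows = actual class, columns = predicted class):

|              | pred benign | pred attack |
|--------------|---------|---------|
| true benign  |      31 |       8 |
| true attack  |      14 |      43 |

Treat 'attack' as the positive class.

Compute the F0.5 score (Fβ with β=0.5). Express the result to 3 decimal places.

0.824

Fβ = (1+β²)·TP / ((1+β²)·TP + β²·FN + FP), with β²=1/4
= 1.25·43 / (1.25·43 + 0.25·14 + 8) = 0.824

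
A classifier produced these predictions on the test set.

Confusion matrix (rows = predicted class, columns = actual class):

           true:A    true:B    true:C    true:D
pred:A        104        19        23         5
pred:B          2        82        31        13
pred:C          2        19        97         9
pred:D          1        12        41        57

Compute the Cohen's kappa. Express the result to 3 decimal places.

Observed agreement pₒ = trace/N = 340/517 = 0.6576
Expected agreement pₑ = Σ (rowᵢ·colᵢ)/N² = (109·151 + 132·128 + 192·127 + 84·111)/517² = 0.2509
κ = (pₒ − pₑ)/(1 − pₑ) = (0.6576 − 0.2509)/(1 − 0.2509) = 0.543

0.543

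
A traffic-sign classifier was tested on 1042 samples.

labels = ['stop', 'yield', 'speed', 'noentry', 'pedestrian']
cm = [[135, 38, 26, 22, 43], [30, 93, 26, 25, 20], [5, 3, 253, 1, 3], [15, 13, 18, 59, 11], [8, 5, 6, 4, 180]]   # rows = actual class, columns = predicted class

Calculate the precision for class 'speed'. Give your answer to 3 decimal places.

precision = TP/(TP+FP).
speed: TP=253, FP=26+26+18+6=76 → 253/329 = 0.7690

0.769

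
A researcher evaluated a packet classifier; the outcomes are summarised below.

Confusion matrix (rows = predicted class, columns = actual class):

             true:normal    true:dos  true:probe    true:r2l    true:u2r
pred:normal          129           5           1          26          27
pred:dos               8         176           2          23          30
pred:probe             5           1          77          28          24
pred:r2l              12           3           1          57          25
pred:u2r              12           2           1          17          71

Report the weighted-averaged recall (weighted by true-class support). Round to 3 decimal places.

0.668

Per-class recall (TP/(TP+FN)):
  normal: TP=129, FN=8+5+12+12=37 → 129/166 = 0.7771
  dos: TP=176, FN=5+1+3+2=11 → 176/187 = 0.9412
  probe: TP=77, FN=1+2+1+1=5 → 77/82 = 0.9390
  r2l: TP=57, FN=26+23+28+17=94 → 57/151 = 0.3775
  u2r: TP=71, FN=27+30+24+25=106 → 71/177 = 0.4011
Weighted-recall = Σ (supportᵢ/N)·recallᵢ with N=763: (166/763)·0.7771 + (187/763)·0.9412 + (82/763)·0.9390 + (151/763)·0.3775 + (177/763)·0.4011 = 0.668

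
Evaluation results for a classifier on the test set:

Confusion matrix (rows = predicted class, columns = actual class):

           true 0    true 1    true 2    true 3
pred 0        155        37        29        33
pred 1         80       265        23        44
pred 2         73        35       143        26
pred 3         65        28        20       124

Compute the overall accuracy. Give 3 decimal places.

Accuracy = trace / total = (155+265+143+124=687) / 1180 = 687/1180 = 0.582

0.582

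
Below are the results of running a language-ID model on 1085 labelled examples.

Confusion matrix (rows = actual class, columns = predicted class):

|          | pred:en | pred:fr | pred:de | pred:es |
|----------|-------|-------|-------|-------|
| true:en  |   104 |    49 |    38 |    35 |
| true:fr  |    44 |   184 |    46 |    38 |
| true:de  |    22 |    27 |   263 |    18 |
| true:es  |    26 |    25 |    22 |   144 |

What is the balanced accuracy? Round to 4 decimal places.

0.6276

Balanced accuracy = mean of per-class recall.
  en: recall = 104/226 = 0.46018
  fr: recall = 184/312 = 0.58974
  de: recall = 263/330 = 0.79697
  es: recall = 144/217 = 0.66359
Mean = (0.46018 + 0.58974 + 0.79697 + 0.66359) / 4 = 0.6276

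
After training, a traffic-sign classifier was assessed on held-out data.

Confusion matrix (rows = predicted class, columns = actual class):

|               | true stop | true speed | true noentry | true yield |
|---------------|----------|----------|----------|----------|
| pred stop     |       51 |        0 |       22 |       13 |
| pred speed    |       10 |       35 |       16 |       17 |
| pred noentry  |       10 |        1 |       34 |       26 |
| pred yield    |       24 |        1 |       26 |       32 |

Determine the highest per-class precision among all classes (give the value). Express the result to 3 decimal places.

0.593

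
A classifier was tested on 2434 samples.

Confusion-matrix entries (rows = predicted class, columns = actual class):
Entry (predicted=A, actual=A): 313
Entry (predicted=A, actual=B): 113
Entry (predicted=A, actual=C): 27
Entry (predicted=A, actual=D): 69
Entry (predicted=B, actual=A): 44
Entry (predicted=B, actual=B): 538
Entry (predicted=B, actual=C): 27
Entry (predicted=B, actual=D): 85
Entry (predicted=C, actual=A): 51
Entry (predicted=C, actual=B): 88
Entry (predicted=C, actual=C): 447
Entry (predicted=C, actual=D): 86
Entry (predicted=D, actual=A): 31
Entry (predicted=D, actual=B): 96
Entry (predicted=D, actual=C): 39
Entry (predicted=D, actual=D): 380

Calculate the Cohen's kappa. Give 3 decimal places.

0.583

Observed agreement pₒ = trace/N = 1678/2434 = 0.6894
Expected agreement pₑ = Σ (rowᵢ·colᵢ)/N² = (439·522 + 835·694 + 540·672 + 620·546)/2434² = 0.2549
κ = (pₒ − pₑ)/(1 − pₑ) = (0.6894 − 0.2549)/(1 − 0.2549) = 0.583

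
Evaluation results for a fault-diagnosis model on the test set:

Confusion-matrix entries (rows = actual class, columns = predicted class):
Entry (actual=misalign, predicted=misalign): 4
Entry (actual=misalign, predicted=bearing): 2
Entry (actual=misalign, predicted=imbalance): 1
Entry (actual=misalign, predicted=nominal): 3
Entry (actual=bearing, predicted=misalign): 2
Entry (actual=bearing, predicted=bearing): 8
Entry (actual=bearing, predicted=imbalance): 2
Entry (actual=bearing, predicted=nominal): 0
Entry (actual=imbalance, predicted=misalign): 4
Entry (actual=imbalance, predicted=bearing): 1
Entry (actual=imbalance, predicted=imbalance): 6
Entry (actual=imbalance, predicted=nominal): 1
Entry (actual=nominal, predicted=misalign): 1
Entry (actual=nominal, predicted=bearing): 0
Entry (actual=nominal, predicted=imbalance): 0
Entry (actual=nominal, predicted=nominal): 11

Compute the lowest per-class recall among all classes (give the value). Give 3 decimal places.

Per-class recall (TP/(TP+FN)):
  misalign: TP=4, FN=2+1+3=6 → 4/10 = 0.4000
  bearing: TP=8, FN=2+2+0=4 → 8/12 = 0.6667
  imbalance: TP=6, FN=4+1+1=6 → 6/12 = 0.5000
  nominal: TP=11, FN=1+0+0=1 → 11/12 = 0.9167
Lowest is class 'misalign' with recall = 0.400.

0.400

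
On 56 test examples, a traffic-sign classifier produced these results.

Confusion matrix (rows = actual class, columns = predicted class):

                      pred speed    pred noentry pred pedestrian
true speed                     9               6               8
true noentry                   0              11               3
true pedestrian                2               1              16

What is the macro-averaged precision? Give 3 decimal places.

0.674

Per-class precision (TP/(TP+FP)):
  speed: TP=9, FP=0+2=2 → 9/11 = 0.8182
  noentry: TP=11, FP=6+1=7 → 11/18 = 0.6111
  pedestrian: TP=16, FP=8+3=11 → 16/27 = 0.5926
Macro-precision = mean = (0.8182 + 0.6111 + 0.5926) / 3 = 0.674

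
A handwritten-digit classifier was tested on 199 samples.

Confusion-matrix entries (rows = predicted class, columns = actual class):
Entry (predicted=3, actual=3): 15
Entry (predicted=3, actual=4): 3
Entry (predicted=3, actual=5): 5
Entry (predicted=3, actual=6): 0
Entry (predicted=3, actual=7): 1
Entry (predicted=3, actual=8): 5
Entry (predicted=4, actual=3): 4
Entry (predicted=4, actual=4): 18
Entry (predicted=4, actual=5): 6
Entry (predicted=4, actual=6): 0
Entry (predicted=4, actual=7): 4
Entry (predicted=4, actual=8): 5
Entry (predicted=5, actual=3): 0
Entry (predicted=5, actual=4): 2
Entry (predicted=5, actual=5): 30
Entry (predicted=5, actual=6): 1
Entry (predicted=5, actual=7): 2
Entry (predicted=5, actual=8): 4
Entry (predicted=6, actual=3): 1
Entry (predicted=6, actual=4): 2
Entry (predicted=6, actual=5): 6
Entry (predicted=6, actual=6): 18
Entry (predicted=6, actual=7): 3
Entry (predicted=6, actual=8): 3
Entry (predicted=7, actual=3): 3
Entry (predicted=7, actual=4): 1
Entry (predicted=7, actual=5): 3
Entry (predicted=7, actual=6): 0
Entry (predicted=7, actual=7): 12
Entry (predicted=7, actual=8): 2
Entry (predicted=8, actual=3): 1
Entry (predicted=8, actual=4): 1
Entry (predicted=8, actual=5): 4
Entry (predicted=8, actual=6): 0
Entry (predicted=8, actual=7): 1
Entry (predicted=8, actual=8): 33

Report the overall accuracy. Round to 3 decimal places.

Accuracy = trace / total = (15+18+30+18+12+33=126) / 199 = 126/199 = 0.633

0.633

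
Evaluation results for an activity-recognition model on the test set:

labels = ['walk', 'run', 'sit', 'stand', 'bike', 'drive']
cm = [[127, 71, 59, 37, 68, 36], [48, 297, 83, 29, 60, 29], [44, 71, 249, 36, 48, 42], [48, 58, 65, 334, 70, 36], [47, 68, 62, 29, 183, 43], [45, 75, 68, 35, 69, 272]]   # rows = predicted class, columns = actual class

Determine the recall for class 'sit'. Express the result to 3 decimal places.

0.425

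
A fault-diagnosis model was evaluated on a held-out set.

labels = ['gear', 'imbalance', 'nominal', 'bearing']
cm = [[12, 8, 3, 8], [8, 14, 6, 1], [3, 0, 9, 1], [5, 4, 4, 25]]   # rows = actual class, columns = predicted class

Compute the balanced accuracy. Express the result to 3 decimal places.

Balanced accuracy = mean of per-class recall.
  gear: recall = 12/31 = 0.3871
  imbalance: recall = 14/29 = 0.4828
  nominal: recall = 9/13 = 0.6923
  bearing: recall = 25/38 = 0.6579
Mean = (0.3871 + 0.4828 + 0.6923 + 0.6579) / 4 = 0.555

0.555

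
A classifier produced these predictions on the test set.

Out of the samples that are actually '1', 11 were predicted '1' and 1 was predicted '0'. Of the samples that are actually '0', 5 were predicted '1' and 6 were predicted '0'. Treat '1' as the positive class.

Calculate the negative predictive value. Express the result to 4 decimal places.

NPV = TN/(TN+FN) = 6/(6+1) = 0.8571

0.8571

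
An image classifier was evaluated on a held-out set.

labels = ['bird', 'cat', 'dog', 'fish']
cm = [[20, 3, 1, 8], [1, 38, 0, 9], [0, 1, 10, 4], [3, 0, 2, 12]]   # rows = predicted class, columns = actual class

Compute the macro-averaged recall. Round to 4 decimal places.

Per-class recall (TP/(TP+FN)):
  bird: TP=20, FN=1+0+3=4 → 20/24 = 0.83333
  cat: TP=38, FN=3+1+0=4 → 38/42 = 0.90476
  dog: TP=10, FN=1+0+2=3 → 10/13 = 0.76923
  fish: TP=12, FN=8+9+4=21 → 12/33 = 0.36364
Macro-recall = mean = (0.83333 + 0.90476 + 0.76923 + 0.36364) / 4 = 0.7177

0.7177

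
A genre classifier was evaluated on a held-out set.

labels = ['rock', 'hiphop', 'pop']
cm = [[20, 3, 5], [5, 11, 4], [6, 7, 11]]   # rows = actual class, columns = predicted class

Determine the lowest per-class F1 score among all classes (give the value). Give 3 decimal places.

0.500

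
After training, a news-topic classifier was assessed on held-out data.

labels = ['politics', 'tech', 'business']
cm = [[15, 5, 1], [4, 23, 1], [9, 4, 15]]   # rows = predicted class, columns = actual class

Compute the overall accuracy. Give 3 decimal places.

0.688

Accuracy = trace / total = (15+23+15=53) / 77 = 53/77 = 0.688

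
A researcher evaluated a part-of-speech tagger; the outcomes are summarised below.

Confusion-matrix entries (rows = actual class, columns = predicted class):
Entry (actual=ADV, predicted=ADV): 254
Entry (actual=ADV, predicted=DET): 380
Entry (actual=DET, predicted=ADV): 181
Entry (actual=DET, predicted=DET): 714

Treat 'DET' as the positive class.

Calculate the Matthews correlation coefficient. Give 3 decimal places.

MCC = (TP·TN − FP·FN) / √((TP+FP)(TP+FN)(TN+FP)(TN+FN))
Numerator = 714·254 − 380·181 = 112576
Denominator = √(1094·895·634·435) = √270034262700 = 519648.2105
MCC = 112576 / 519648.2105 = 0.217

0.217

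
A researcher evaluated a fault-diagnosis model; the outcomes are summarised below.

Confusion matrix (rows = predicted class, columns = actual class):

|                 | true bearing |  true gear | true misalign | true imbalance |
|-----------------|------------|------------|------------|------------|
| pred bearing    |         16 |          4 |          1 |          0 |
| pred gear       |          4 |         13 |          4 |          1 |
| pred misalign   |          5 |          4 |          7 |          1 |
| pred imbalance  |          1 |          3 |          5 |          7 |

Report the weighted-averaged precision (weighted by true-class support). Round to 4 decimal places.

Per-class precision (TP/(TP+FP)):
  bearing: TP=16, FP=4+1+0=5 → 16/21 = 0.76190
  gear: TP=13, FP=4+4+1=9 → 13/22 = 0.59091
  misalign: TP=7, FP=5+4+1=10 → 7/17 = 0.41176
  imbalance: TP=7, FP=1+3+5=9 → 7/16 = 0.43750
Weighted-precision = Σ (supportᵢ/N)·precisionᵢ with N=76: (26/76)·0.76190 + (24/76)·0.59091 + (17/76)·0.41176 + (9/76)·0.43750 = 0.5912

0.5912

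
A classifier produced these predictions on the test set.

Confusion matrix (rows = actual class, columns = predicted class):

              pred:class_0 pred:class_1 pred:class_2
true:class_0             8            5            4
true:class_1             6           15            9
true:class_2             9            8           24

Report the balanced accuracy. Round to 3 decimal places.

Balanced accuracy = mean of per-class recall.
  class_0: recall = 8/17 = 0.4706
  class_1: recall = 15/30 = 0.5000
  class_2: recall = 24/41 = 0.5854
Mean = (0.4706 + 0.5000 + 0.5854) / 3 = 0.519

0.519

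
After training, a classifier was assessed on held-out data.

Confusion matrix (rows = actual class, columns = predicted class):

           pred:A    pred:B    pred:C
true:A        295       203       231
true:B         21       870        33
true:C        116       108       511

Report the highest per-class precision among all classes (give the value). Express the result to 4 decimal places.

Per-class precision (TP/(TP+FP)):
  A: TP=295, FP=21+116=137 → 295/432 = 0.68287
  B: TP=870, FP=203+108=311 → 870/1181 = 0.73666
  C: TP=511, FP=231+33=264 → 511/775 = 0.65935
Highest is class 'B' with precision = 0.7367.

0.7367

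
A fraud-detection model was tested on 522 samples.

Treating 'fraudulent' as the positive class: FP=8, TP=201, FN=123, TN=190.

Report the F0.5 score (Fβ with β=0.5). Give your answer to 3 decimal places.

0.866

Fβ = (1+β²)·TP / ((1+β²)·TP + β²·FN + FP), with β²=1/4
= 1.25·201 / (1.25·201 + 0.25·123 + 8) = 0.866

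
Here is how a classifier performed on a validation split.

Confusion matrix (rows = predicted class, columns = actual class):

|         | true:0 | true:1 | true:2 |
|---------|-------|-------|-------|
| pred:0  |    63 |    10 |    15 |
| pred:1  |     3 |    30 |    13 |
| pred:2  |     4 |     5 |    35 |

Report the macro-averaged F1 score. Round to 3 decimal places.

Per-class F1 score (2·TP/(2·TP+FP+FN)):
  0: TP=63, FP=10+15=25, FN=3+4=7 → 126/158 = 0.7975
  1: TP=30, FP=3+13=16, FN=10+5=15 → 60/91 = 0.6593
  2: TP=35, FP=4+5=9, FN=15+13=28 → 70/107 = 0.6542
Macro-F1 score = mean = (0.7975 + 0.6593 + 0.6542) / 3 = 0.704

0.704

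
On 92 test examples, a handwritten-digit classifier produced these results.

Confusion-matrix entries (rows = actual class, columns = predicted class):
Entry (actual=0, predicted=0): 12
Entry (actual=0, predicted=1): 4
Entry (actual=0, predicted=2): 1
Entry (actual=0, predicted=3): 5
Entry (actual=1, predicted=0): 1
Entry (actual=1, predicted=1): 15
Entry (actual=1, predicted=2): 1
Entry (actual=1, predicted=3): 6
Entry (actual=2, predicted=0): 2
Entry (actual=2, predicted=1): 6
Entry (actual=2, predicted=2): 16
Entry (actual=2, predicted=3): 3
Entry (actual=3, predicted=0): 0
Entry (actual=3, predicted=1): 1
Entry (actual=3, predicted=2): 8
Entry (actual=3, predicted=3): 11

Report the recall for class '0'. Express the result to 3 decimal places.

0.545

One-vs-rest for '0': TP = diagonal; FP = other classes predicted '0'; FN = '0' predicted as other.
recall = TP/(TP+FN).
0: TP=12, FN=4+1+5=10 → 12/22 = 0.5455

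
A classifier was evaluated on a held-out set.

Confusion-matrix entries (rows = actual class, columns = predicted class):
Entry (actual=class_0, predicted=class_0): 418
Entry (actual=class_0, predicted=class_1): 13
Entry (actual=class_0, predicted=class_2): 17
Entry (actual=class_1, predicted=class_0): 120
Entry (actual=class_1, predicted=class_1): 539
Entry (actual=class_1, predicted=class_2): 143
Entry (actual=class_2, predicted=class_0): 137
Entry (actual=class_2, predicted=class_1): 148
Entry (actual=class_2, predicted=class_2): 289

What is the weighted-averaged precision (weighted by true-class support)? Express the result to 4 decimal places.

Per-class precision (TP/(TP+FP)):
  class_0: TP=418, FP=120+137=257 → 418/675 = 0.61926
  class_1: TP=539, FP=13+148=161 → 539/700 = 0.77000
  class_2: TP=289, FP=17+143=160 → 289/449 = 0.64365
Weighted-precision = Σ (supportᵢ/N)·precisionᵢ with N=1824: (448/1824)·0.61926 + (802/1824)·0.77000 + (574/1824)·0.64365 = 0.6932

0.6932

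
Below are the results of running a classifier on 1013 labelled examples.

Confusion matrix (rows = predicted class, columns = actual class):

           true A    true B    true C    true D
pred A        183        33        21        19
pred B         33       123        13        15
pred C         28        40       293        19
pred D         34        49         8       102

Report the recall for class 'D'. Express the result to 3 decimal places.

0.658

Take TP from the diagonal, FP from the rest of the 'D' prediction marginal, FN from the rest of the 'D' actual marginal.
recall = TP/(TP+FN).
D: TP=102, FN=19+15+19=53 → 102/155 = 0.6581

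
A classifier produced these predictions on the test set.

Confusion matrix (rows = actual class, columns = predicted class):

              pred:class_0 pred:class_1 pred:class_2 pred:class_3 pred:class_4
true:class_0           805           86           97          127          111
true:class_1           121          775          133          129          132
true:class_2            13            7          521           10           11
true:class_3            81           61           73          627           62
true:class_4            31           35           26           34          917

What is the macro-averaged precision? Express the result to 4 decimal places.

0.7206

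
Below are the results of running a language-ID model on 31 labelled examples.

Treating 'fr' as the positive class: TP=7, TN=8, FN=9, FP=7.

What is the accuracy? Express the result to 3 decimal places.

0.484

Accuracy = (TP+TN)/N = (7+8)/31 = 0.484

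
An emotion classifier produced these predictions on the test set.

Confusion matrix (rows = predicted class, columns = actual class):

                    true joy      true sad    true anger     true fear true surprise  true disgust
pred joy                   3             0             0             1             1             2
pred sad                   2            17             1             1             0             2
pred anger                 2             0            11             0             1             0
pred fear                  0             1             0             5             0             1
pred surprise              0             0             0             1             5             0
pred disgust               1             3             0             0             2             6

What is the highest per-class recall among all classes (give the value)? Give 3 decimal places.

0.917

Per-class recall (TP/(TP+FN)):
  joy: TP=3, FN=2+2+0+0+1=5 → 3/8 = 0.3750
  sad: TP=17, FN=0+0+1+0+3=4 → 17/21 = 0.8095
  anger: TP=11, FN=0+1+0+0+0=1 → 11/12 = 0.9167
  fear: TP=5, FN=1+1+0+1+0=3 → 5/8 = 0.6250
  surprise: TP=5, FN=1+0+1+0+2=4 → 5/9 = 0.5556
  disgust: TP=6, FN=2+2+0+1+0=5 → 6/11 = 0.5455
Highest is class 'anger' with recall = 0.917.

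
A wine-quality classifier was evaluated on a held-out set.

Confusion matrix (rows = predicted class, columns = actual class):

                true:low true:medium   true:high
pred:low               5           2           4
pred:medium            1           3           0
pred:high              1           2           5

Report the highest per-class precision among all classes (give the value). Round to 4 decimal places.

0.7500

Per-class precision (TP/(TP+FP)):
  low: TP=5, FP=2+4=6 → 5/11 = 0.45455
  medium: TP=3, FP=1+0=1 → 3/4 = 0.75000
  high: TP=5, FP=1+2=3 → 5/8 = 0.62500
Highest is class 'medium' with precision = 0.7500.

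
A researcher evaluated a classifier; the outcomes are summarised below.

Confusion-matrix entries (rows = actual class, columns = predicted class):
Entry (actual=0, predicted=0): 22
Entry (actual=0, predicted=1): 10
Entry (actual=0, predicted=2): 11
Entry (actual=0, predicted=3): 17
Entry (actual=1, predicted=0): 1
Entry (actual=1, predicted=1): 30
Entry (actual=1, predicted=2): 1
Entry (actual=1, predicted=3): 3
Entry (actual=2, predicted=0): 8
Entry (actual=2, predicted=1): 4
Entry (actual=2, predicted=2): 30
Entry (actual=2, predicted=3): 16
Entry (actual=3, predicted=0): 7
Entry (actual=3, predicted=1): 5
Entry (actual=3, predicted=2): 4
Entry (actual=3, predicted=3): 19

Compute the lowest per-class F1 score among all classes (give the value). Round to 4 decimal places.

0.4222

Per-class F1 score (2·TP/(2·TP+FP+FN)):
  0: TP=22, FP=1+8+7=16, FN=10+11+17=38 → 44/98 = 0.44898
  1: TP=30, FP=10+4+5=19, FN=1+1+3=5 → 60/84 = 0.71429
  2: TP=30, FP=11+1+4=16, FN=8+4+16=28 → 60/104 = 0.57692
  3: TP=19, FP=17+3+16=36, FN=7+5+4=16 → 38/90 = 0.42222
Lowest is class '3' with F1 score = 0.4222.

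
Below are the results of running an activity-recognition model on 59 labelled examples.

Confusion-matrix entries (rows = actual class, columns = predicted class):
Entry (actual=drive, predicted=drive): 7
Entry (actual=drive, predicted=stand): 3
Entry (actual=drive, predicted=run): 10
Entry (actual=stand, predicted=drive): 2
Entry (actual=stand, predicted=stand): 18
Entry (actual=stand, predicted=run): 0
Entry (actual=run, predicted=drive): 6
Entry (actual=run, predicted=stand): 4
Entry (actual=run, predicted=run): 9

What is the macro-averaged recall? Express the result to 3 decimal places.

0.575

Per-class recall (TP/(TP+FN)):
  drive: TP=7, FN=3+10=13 → 7/20 = 0.3500
  stand: TP=18, FN=2+0=2 → 18/20 = 0.9000
  run: TP=9, FN=6+4=10 → 9/19 = 0.4737
Macro-recall = mean = (0.3500 + 0.9000 + 0.4737) / 3 = 0.575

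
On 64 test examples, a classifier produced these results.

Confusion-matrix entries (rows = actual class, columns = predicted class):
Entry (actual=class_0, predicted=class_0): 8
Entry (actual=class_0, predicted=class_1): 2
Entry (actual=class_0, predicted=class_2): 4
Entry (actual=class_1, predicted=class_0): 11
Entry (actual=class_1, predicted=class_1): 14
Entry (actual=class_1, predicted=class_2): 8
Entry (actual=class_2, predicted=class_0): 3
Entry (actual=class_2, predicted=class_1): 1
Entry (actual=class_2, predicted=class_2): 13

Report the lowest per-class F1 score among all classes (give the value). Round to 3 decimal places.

Per-class F1 score (2·TP/(2·TP+FP+FN)):
  class_0: TP=8, FP=11+3=14, FN=2+4=6 → 16/36 = 0.4444
  class_1: TP=14, FP=2+1=3, FN=11+8=19 → 28/50 = 0.5600
  class_2: TP=13, FP=4+8=12, FN=3+1=4 → 26/42 = 0.6190
Lowest is class 'class_0' with F1 score = 0.444.

0.444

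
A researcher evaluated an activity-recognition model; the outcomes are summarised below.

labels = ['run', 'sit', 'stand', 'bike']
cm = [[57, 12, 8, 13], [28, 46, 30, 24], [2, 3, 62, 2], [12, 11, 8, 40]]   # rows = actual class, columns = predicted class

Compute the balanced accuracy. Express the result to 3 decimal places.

Balanced accuracy = mean of per-class recall.
  run: recall = 57/90 = 0.6333
  sit: recall = 46/128 = 0.3594
  stand: recall = 62/69 = 0.8986
  bike: recall = 40/71 = 0.5634
Mean = (0.6333 + 0.3594 + 0.8986 + 0.5634) / 4 = 0.614

0.614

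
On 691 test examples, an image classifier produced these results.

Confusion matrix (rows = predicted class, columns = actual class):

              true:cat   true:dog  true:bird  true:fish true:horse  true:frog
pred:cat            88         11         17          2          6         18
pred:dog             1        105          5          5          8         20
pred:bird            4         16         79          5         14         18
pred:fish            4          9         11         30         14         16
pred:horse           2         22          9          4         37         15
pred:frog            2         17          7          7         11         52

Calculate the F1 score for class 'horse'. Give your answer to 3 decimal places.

0.413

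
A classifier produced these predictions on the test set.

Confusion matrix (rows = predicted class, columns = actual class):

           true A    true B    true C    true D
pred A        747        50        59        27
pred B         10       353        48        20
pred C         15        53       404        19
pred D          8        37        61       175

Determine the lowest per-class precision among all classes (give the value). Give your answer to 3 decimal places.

Per-class precision (TP/(TP+FP)):
  A: TP=747, FP=50+59+27=136 → 747/883 = 0.8460
  B: TP=353, FP=10+48+20=78 → 353/431 = 0.8190
  C: TP=404, FP=15+53+19=87 → 404/491 = 0.8228
  D: TP=175, FP=8+37+61=106 → 175/281 = 0.6228
Lowest is class 'D' with precision = 0.623.

0.623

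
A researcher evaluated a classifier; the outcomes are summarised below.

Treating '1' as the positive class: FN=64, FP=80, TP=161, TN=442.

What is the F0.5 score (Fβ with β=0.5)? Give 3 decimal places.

0.677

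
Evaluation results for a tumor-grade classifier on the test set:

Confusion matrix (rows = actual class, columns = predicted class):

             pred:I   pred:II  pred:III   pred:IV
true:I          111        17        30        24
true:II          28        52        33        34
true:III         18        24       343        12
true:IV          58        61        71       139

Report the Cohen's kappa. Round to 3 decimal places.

0.455

Observed agreement pₒ = trace/N = 645/1055 = 0.6114
Expected agreement pₑ = Σ (rowᵢ·colᵢ)/N² = (182·215 + 147·154 + 397·477 + 329·209)/1055² = 0.2874
κ = (pₒ − pₑ)/(1 − pₑ) = (0.6114 − 0.2874)/(1 − 0.2874) = 0.455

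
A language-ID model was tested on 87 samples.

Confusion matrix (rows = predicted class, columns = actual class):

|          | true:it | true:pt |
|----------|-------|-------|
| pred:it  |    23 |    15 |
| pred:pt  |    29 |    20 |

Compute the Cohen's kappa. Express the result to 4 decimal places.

0.0129

Observed agreement pₒ = trace/N = 43/87 = 0.49425
Expected agreement pₑ = Σ (rowᵢ·colᵢ)/N² = (52·38 + 35·49)/87² = 0.48765
κ = (pₒ − pₑ)/(1 − pₑ) = (0.49425 − 0.48765)/(1 − 0.48765) = 0.0129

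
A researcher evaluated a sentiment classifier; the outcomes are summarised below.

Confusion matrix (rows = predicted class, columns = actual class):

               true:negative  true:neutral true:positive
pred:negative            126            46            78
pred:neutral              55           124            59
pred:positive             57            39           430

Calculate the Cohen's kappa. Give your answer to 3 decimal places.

Observed agreement pₒ = trace/N = 680/1014 = 0.6706
Expected agreement pₑ = Σ (rowᵢ·colᵢ)/N² = (238·250 + 209·238 + 567·526)/1014² = 0.3963
κ = (pₒ − pₑ)/(1 − pₑ) = (0.6706 − 0.3963)/(1 − 0.3963) = 0.454

0.454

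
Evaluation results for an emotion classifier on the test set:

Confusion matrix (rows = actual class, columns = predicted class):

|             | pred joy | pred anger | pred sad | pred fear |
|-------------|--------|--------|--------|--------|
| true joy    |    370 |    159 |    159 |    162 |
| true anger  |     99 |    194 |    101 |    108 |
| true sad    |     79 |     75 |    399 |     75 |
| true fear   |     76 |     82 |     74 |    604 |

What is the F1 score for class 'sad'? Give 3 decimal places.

Take TP from the diagonal, FP from the rest of the 'sad' prediction marginal, FN from the rest of the 'sad' actual marginal.
F1 score = 2·TP/(2·TP+FP+FN).
sad: TP=399, FP=159+101+74=334, FN=79+75+75=229 → 798/1361 = 0.5863

0.586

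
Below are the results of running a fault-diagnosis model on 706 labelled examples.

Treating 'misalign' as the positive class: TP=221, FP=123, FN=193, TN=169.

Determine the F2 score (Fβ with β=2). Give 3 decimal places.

0.553

Fβ = (1+β²)·TP / ((1+β²)·TP + β²·FN + FP), with β²=4
= 5·221 / (5·221 + 4·193 + 123) = 0.553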